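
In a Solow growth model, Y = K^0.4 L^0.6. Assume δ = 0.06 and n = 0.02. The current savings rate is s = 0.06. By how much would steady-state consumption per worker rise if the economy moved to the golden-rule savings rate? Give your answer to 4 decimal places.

Δc ≈ 0.9785

n + δ = 0.02 + 0.06 = 0.08.
Current steady state (s = 0.06): k* = (0.06/0.08)^(1/0.6) ≈ 0.6191, y* = 0.6191^0.4 ≈ 0.8255, c* = (1−0.06)·0.8255 ≈ 0.7760.
Maximizing c = f(k) − (n+δ)·k gives f'(k) = n+δ, i.e. 0.4·k^(0.4−1) = 0.08, so k_gold = (0.4/0.08)^(1/0.6) ≈ 14.6201.
y_gold = 14.6201^0.4 ≈ 2.9240, c_gold = y_gold − 0.08·k_gold ≈ 1.7544.
Gain: Δc = 1.7544 − 0.7760 ≈ 0.9785.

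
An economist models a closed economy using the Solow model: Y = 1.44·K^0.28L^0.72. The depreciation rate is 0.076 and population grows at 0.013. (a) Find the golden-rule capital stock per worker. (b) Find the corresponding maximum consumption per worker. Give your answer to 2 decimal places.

Capital per worker breaks even when investment replaces (n + δ)·k; here n + δ = 0.089.
At the golden rule the marginal product of capital equals n+δ: 0.28·1.44·k^(0.28−1) = 0.089. Solving, k_gold = (0.28·1.44/0.089)^(1/0.72) ≈ 8.1525.
y_gold = 1.44·8.1525^0.28 ≈ 2.5913; c_gold = y_gold − 0.089·k_gold ≈ 1.8658.

(a) k_gold ≈ 8.15; (b) c_gold ≈ 1.87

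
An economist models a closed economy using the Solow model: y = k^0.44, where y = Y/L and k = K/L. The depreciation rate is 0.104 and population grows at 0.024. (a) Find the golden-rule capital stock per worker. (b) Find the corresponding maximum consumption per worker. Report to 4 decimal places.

Break-even investment rate: n + δ = 0.024 + 0.104 = 0.128.
Golden rule sets MPK = n+δ: 0.44·k^(0.44−1) = 0.128, so k_gold = (0.44/0.128)^(1/0.56) ≈ 9.0694.
y_gold = 9.0694^0.44 ≈ 2.6384; c_gold = y_gold − 0.128·k_gold ≈ 1.4775.

(a) k_gold ≈ 9.0694; (b) c_gold ≈ 1.4775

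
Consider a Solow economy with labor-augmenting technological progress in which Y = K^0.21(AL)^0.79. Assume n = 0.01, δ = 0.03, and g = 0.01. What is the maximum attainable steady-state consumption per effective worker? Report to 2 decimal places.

c_gold ≈ 1.16

Capital per effective worker breaks even when investment replaces (n + g + δ)·k; here n + g + δ = 0.05.
Setting f'(k) = n+g+δ gives 0.21·k^(0.21−1) = 0.05, hence k_gold = (0.21/0.05)^(1/0.79) ≈ 6.1507.
y_gold = 6.1507^0.21 ≈ 1.4644.
c_gold = y_gold − (n+g+δ)·k_gold = 1.4644 − 0.05·6.1507 ≈ 1.1569.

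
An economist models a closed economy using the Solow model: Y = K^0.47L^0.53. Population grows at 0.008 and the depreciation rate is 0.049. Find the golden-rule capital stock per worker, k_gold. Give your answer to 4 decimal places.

k_gold ≈ 53.5455

The effective depreciation rate is n + δ = 0.008 + 0.049 = 0.057.
At the golden rule the marginal product of capital equals n+δ: 0.47·k^(0.47−1) = 0.057. Solving, k_gold = (0.47/0.057)^(1/0.53) ≈ 53.5455.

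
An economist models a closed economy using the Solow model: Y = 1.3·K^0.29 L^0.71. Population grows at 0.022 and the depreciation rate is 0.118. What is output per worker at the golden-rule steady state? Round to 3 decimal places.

The effective depreciation rate is n + δ = 0.022 + 0.118 = 0.14.
Golden rule sets MPK = n+δ: 0.29·1.3·k^(0.29−1) = 0.14, so k_gold = (0.29·1.3/0.14)^(1/0.71) ≈ 4.0358.
Output: y_gold = 1.3·k_gold^0.29 = 1.3·4.0358^0.29 ≈ 1.9483.

y_gold ≈ 1.948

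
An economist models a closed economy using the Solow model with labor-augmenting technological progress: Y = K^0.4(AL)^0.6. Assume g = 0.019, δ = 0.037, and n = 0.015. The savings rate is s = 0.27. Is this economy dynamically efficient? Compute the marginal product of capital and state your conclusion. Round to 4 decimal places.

dynamically efficient; MPK ≈ 0.1052

n + g + δ = 0.015 + 0.019 + 0.037 = 0.071.
Steady-state k*: s·k^0.4 = 0.071·k gives k* = (0.27/0.071)^(1/0.6) ≈ 9.2649.
MPK = 0.4·9.2649^(-0.6) ≈ 0.1052.
MPK > n+g+δ = 0.071, so the economy is dynamically efficient (under-saving).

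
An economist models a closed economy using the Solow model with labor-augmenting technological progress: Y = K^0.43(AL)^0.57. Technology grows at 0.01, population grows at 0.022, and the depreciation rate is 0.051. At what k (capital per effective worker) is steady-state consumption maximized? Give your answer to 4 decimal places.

The effective depreciation rate is n + g + δ = 0.022 + 0.01 + 0.051 = 0.083.
Maximizing c = f(k) − (n+g+δ)·k gives f'(k) = n+g+δ, i.e. 0.43·k^(0.43−1) = 0.083, so k_gold = (0.43/0.083)^(1/0.57) ≈ 17.9191.

k_gold ≈ 17.9191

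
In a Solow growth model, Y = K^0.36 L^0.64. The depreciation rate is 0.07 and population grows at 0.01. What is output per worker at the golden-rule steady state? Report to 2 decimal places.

y_gold ≈ 2.33

The effective depreciation rate is n + δ = 0.01 + 0.07 = 0.08.
Setting f'(k) = n+δ gives 0.36·k^(0.36−1) = 0.08, hence k_gold = (0.36/0.08)^(1/0.64) ≈ 10.4868.
Output: y_gold = k_gold^0.36 = 10.4868^0.36 ≈ 2.3304.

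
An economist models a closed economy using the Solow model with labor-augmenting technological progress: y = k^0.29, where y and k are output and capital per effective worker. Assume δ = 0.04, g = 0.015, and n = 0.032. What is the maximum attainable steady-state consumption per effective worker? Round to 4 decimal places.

The effective depreciation rate is n + g + δ = 0.032 + 0.015 + 0.04 = 0.087.
Setting f'(k) = n+g+δ gives 0.29·k^(0.29−1) = 0.087, hence k_gold = (0.29/0.087)^(1/0.71) ≈ 5.4507.
y_gold = 5.4507^0.29 ≈ 1.6352.
c_gold = y_gold − (n+g+δ)·k_gold = 1.6352 − 0.087·5.4507 ≈ 1.1610.

c_gold ≈ 1.1610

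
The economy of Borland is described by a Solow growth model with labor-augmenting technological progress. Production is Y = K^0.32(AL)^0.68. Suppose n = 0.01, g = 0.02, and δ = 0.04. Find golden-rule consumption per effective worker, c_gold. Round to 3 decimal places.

c_gold ≈ 1.390

n + g + δ = 0.01 + 0.02 + 0.04 = 0.07.
Golden rule sets MPK = n+g+δ: 0.32·k^(0.32−1) = 0.07, so k_gold = (0.32/0.07)^(1/0.68) ≈ 9.3468.
y_gold = 9.3468^0.32 ≈ 2.0446.
c_gold = y_gold − (n+g+δ)·k_gold = 2.0446 − 0.07·9.3468 ≈ 1.3903.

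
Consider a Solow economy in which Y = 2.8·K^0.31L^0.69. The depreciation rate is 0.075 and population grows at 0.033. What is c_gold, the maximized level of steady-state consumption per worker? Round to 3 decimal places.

c_gold ≈ 4.928

The effective depreciation rate is n + δ = 0.033 + 0.075 = 0.108.
Setting f'(k) = n+δ gives 0.31·2.8·k^(0.31−1) = 0.108, hence k_gold = (0.31·2.8/0.108)^(1/0.69) ≈ 20.4990.
y_gold = 2.8·20.4990^0.31 ≈ 7.1416.
c_gold = y_gold − (n+δ)·k_gold = 7.1416 − 0.108·20.4990 ≈ 4.9277.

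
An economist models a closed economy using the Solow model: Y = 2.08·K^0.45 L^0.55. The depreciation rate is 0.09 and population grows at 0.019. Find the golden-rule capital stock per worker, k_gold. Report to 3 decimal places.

Break-even investment rate: n + δ = 0.019 + 0.09 = 0.109.
Golden rule sets MPK = n+δ: 0.45·2.08·k^(0.45−1) = 0.109, so k_gold = (0.45·2.08/0.109)^(1/0.55) ≈ 49.8779.

k_gold ≈ 49.878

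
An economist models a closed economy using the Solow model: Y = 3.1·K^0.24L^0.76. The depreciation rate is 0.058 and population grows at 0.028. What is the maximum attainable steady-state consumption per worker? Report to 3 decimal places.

c_gold ≈ 4.657

Capital per worker breaks even when investment replaces (n + δ)·k; here n + δ = 0.086.
Maximizing c = f(k) − (n+δ)·k gives f'(k) = n+δ, i.e. 0.24·3.1·k^(0.24−1) = 0.086, so k_gold = (0.24·3.1/0.086)^(1/0.76) ≈ 17.0999.
y_gold = 3.1·17.0999^0.24 ≈ 6.1275.
c_gold = y_gold − (n+δ)·k_gold = 6.1275 − 0.086·17.0999 ≈ 4.6569.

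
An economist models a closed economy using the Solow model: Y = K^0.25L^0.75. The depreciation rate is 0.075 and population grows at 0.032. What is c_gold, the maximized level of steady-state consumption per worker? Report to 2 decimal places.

Capital per worker breaks even when investment replaces (n + δ)·k; here n + δ = 0.107.
At the golden rule the marginal product of capital equals n+δ: 0.25·k^(0.25−1) = 0.107. Solving, k_gold = (0.25/0.107)^(1/0.75) ≈ 3.1003.
y_gold = 3.1003^0.25 ≈ 1.3269.
c_gold = y_gold − (n+δ)·k_gold = 1.3269 − 0.107·3.1003 ≈ 0.9952.

c_gold ≈ 1.00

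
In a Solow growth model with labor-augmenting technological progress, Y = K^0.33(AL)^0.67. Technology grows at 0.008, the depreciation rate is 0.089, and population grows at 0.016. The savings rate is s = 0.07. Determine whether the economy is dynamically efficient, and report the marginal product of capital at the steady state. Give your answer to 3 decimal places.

Break-even investment rate: n + g + δ = 0.016 + 0.008 + 0.089 = 0.113.
Steady-state k*: s·k^0.33 = 0.113·k gives k* = (0.07/0.113)^(1/0.67) ≈ 0.4893.
MPK = 0.33·0.4893^(-0.67) ≈ 0.5327.
MPK > n+g+δ = 0.113, so the economy is dynamically efficient (under-saving).

dynamically efficient; MPK ≈ 0.533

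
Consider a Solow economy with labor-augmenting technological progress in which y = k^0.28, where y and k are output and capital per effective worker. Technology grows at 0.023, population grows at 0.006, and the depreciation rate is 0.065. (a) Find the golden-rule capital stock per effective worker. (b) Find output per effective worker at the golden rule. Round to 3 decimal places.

Capital per effective worker breaks even when investment replaces (n + g + δ)·k; here n + g + δ = 0.094.
Setting f'(k) = n+g+δ gives 0.28·k^(0.28−1) = 0.094, hence k_gold = (0.28/0.094)^(1/0.72) ≈ 4.5538.
y_gold = 4.5538^0.28 ≈ 1.5288.

(a) k_gold ≈ 4.554; (b) y_gold ≈ 1.529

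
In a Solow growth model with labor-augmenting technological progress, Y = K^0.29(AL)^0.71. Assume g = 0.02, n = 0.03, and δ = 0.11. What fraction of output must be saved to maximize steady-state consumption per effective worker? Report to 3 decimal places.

s_gold = 0.290

Break-even investment rate: n + g + δ = 0.03 + 0.02 + 0.11 = 0.16.
At the golden rule MPK = n+g+δ, and in any Cobb-Douglas steady state s = (n+g+δ)·k/y = MPK·k/y = capital's share 0.29.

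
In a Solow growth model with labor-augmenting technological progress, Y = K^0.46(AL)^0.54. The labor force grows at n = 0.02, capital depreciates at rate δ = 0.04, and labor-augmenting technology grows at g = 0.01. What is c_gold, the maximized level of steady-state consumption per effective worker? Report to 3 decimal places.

c_gold ≈ 2.685

n + g + δ = 0.02 + 0.01 + 0.04 = 0.07.
At the golden rule the marginal product of capital equals n+g+δ: 0.46·k^(0.46−1) = 0.07. Solving, k_gold = (0.46/0.07)^(1/0.54) ≈ 32.6727.
y_gold = 32.6727^0.46 ≈ 4.9719.
c_gold = y_gold − (n+g+δ)·k_gold = 4.9719 − 0.07·32.6727 ≈ 2.6848.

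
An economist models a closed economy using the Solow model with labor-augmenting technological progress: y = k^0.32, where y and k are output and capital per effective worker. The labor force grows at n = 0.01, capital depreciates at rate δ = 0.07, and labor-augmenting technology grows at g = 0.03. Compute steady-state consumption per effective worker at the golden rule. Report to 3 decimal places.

n + g + δ = 0.01 + 0.03 + 0.07 = 0.11.
Setting f'(k) = n+g+δ gives 0.32·k^(0.32−1) = 0.11, hence k_gold = (0.32/0.11)^(1/0.68) ≈ 4.8083.
y_gold = 4.8083^0.32 ≈ 1.6529.
c_gold = y_gold − (n+g+δ)·k_gold = 1.6529 − 0.11·4.8083 ≈ 1.1240.

c_gold ≈ 1.124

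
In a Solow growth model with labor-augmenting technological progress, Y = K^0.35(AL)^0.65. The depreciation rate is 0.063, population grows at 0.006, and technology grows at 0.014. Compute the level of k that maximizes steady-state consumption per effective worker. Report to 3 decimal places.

k_gold ≈ 9.152

The effective depreciation rate is n + g + δ = 0.006 + 0.014 + 0.063 = 0.083.
Golden rule sets MPK = n+g+δ: 0.35·k^(0.35−1) = 0.083, so k_gold = (0.35/0.083)^(1/0.65) ≈ 9.1521.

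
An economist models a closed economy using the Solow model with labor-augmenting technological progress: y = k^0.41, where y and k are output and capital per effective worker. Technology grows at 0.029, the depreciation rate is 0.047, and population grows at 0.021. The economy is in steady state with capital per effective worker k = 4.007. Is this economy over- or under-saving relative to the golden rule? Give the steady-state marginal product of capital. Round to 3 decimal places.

under-saving; MPK ≈ 0.181

n + g + δ = 0.021 + 0.029 + 0.047 = 0.097.
MPK = 0.41·k^(0.41−1) = 0.41·4.007^(-0.59) ≈ 0.1808.
MPK > 0.097, so the economy is dynamically efficient (under-saving).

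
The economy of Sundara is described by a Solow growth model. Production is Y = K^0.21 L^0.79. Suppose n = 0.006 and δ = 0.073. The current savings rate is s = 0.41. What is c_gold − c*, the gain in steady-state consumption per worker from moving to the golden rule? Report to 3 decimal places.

Δc ≈ 0.110

Capital per worker breaks even when investment replaces (n + δ)·k; here n + δ = 0.079.
Current steady state (s = 0.41): k* = (0.41/0.079)^(1/0.79) ≈ 8.0401, y* = 8.0401^0.21 ≈ 1.5492, c* = (1−0.41)·1.5492 ≈ 0.9140.
At the golden rule the marginal product of capital equals n+δ: 0.21·k^(0.21−1) = 0.079. Solving, k_gold = (0.21/0.079)^(1/0.79) ≈ 3.4471.
y_gold = 3.4471^0.21 ≈ 1.2968, c_gold = y_gold − 0.079·k_gold ≈ 1.0245.
Gain: Δc = 1.0245 − 0.9140 ≈ 0.1104.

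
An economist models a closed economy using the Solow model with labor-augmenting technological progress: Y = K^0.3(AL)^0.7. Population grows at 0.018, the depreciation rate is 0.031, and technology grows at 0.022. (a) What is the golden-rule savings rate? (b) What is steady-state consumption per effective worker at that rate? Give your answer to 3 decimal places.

The effective depreciation rate is n + g + δ = 0.018 + 0.022 + 0.031 = 0.071.
For Cobb-Douglas, s_gold equals capital's share: s_gold = 0.3.
At the golden rule the marginal product of capital equals n+g+δ: 0.3·k^(0.3−1) = 0.071. Solving, k_gold = (0.3/0.071)^(1/0.7) ≈ 7.8359.
y_gold = 7.8359^0.3 ≈ 1.8545; c_gold = (1−0.3)·y_gold ≈ 1.2982.

(a) s_gold = 0.300; (b) c_gold ≈ 1.298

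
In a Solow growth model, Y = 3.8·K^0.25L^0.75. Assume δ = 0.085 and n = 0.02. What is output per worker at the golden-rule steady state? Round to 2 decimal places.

Break-even investment rate: n + δ = 0.02 + 0.085 = 0.105.
Setting f'(k) = n+δ gives 0.25·3.8·k^(0.25−1) = 0.105, hence k_gold = (0.25·3.8/0.105)^(1/0.75) ≈ 18.8529.
Output: y_gold = 3.8·k_gold^0.25 = 3.8·18.8529^0.25 ≈ 7.9182.

y_gold ≈ 7.92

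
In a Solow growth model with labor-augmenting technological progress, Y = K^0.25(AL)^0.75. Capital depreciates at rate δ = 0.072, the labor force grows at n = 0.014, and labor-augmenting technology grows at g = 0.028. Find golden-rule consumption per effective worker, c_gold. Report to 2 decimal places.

n + g + δ = 0.014 + 0.028 + 0.072 = 0.114.
Golden rule sets MPK = n+g+δ: 0.25·k^(0.25−1) = 0.114, so k_gold = (0.25/0.114)^(1/0.75) ≈ 2.8491.
y_gold = 2.8491^0.25 ≈ 1.2992.
c_gold = y_gold − (n+g+δ)·k_gold = 1.2992 − 0.114·2.8491 ≈ 0.9744.

c_gold ≈ 0.97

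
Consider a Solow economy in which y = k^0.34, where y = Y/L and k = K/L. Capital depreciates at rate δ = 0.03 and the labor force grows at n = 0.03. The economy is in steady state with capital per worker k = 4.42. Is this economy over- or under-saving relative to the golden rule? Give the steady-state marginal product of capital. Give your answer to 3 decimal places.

under-saving; MPK ≈ 0.127

Break-even investment rate: n + δ = 0.03 + 0.03 = 0.06.
MPK = 0.34·k^(0.34−1) = 0.34·4.42^(-0.66) ≈ 0.1275.
MPK > 0.06, so the economy is dynamically efficient (under-saving).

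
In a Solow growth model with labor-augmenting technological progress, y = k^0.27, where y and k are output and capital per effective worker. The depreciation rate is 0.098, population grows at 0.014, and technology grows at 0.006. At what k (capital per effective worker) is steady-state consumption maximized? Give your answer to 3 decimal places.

n + g + δ = 0.014 + 0.006 + 0.098 = 0.118.
Golden rule sets MPK = n+g+δ: 0.27·k^(0.27−1) = 0.118, so k_gold = (0.27/0.118)^(1/0.73) ≈ 3.1077.

k_gold ≈ 3.108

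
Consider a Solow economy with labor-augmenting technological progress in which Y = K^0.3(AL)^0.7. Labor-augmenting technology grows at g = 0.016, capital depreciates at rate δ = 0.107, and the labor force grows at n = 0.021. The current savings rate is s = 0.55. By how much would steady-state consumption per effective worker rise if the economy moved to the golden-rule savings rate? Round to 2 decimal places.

Break-even investment rate: n + g + δ = 0.021 + 0.016 + 0.107 = 0.144.
Current steady state (s = 0.55): k* = (0.55/0.144)^(1/0.7) ≈ 6.7831, y* = 6.7831^0.3 ≈ 1.7759, c* = (1−0.55)·1.7759 ≈ 0.7992.
At the golden rule the marginal product of capital equals n+g+δ: 0.3·k^(0.3−1) = 0.144. Solving, k_gold = (0.3/0.144)^(1/0.7) ≈ 2.8534.
y_gold = 2.8534^0.3 ≈ 1.3697, c_gold = y_gold − 0.144·k_gold ≈ 0.9588.
Gain: Δc = 0.9588 − 0.7992 ≈ 0.1596.

Δc ≈ 0.16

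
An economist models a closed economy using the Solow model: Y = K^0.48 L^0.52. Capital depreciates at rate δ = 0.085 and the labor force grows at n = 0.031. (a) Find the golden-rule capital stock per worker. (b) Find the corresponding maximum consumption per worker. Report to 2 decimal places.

(a) k_gold ≈ 15.35; (b) c_gold ≈ 1.93

Capital per worker breaks even when investment replaces (n + δ)·k; here n + δ = 0.116.
Golden rule sets MPK = n+δ: 0.48·k^(0.48−1) = 0.116, so k_gold = (0.48/0.116)^(1/0.52) ≈ 15.3505.
y_gold = 15.3505^0.48 ≈ 3.7097; c_gold = y_gold − 0.116·k_gold ≈ 1.9290.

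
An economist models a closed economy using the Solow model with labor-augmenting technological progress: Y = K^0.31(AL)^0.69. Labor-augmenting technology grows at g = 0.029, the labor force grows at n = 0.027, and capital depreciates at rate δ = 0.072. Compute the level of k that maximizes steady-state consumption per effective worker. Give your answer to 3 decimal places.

Break-even investment rate: n + g + δ = 0.027 + 0.029 + 0.072 = 0.128.
Golden rule sets MPK = n+g+δ: 0.31·k^(0.31−1) = 0.128, so k_gold = (0.31/0.128)^(1/0.69) ≈ 3.6036.

k_gold ≈ 3.604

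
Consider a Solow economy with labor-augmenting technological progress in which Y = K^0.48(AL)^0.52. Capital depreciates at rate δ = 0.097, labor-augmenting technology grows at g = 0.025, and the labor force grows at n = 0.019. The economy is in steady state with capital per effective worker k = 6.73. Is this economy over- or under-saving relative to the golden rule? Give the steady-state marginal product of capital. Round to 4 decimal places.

under-saving; MPK ≈ 0.1781

The effective depreciation rate is n + g + δ = 0.019 + 0.025 + 0.097 = 0.141.
MPK = 0.48·k^(0.48−1) = 0.48·6.73^(-0.52) ≈ 0.1781.
MPK > 0.141, so the economy is dynamically efficient (under-saving).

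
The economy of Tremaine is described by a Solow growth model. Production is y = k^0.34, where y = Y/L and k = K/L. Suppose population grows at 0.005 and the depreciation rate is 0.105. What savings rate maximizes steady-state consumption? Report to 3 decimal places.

s_gold = 0.340

n + δ = 0.005 + 0.105 = 0.11.
At the golden rule MPK = n+δ, and in any Cobb-Douglas steady state s = (n+δ)·k/y = MPK·k/y = capital's share 0.34.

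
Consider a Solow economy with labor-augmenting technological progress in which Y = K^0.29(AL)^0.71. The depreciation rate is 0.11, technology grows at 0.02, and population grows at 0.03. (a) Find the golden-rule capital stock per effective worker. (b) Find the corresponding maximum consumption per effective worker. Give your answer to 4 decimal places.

n + g + δ = 0.03 + 0.02 + 0.11 = 0.16.
Setting f'(k) = n+g+δ gives 0.29·k^(0.29−1) = 0.16, hence k_gold = (0.29/0.16)^(1/0.71) ≈ 2.3109.
y_gold = 2.3109^0.29 ≈ 1.2750; c_gold = y_gold − 0.16·k_gold ≈ 0.9052.

(a) k_gold ≈ 2.3109; (b) c_gold ≈ 0.9052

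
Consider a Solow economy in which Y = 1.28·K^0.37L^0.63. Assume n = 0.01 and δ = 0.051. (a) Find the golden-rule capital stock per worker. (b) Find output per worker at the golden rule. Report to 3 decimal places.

(a) k_gold ≈ 25.872; (b) y_gold ≈ 4.265

The effective depreciation rate is n + δ = 0.01 + 0.051 = 0.061.
At the golden rule the marginal product of capital equals n+δ: 0.37·1.28·k^(0.37−1) = 0.061. Solving, k_gold = (0.37·1.28/0.061)^(1/0.63) ≈ 25.8719.
y_gold = 1.28·25.8719^0.37 ≈ 4.2654.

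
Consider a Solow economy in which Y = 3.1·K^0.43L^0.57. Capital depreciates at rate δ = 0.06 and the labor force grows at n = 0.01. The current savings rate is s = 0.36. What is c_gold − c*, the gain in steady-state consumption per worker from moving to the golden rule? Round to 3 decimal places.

Capital per worker breaks even when investment replaces (n + δ)·k; here n + δ = 0.07.
Current steady state (s = 0.36): k* = (0.36·3.1/0.07)^(1/0.57) ≈ 128.7553, y* = 3.1·128.7553^0.43 ≈ 25.0358, c* = (1−0.36)·25.0358 ≈ 16.0229.
At the golden rule the marginal product of capital equals n+δ: 0.43·3.1·k^(0.43−1) = 0.07. Solving, k_gold = (0.43·3.1/0.07)^(1/0.57) ≈ 175.8507.
y_gold = 3.1·175.8507^0.43 ≈ 28.6269, c_gold = y_gold − 0.07·k_gold ≈ 16.3173.
Gain: Δc = 16.3173 − 16.0229 ≈ 0.2944.

Δc ≈ 0.294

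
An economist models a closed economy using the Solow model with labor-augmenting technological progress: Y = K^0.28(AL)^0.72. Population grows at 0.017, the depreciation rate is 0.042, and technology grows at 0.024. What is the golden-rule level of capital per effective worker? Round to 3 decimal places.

k_gold ≈ 5.413

Break-even investment rate: n + g + δ = 0.017 + 0.024 + 0.042 = 0.083.
Maximizing c = f(k) − (n+g+δ)·k gives f'(k) = n+g+δ, i.e. 0.28·k^(0.28−1) = 0.083, so k_gold = (0.28/0.083)^(1/0.72) ≈ 5.4131.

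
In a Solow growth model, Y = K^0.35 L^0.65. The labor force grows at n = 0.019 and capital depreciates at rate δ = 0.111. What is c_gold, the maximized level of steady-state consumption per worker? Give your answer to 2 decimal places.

c_gold ≈ 1.11

n + δ = 0.019 + 0.111 = 0.13.
Maximizing c = f(k) − (n+δ)·k gives f'(k) = n+δ, i.e. 0.35·k^(0.35−1) = 0.13, so k_gold = (0.35/0.13)^(1/0.65) ≈ 4.5891.
y_gold = 4.5891^0.35 ≈ 1.7045.
c_gold = y_gold − (n+δ)·k_gold = 1.7045 − 0.13·4.5891 ≈ 1.1079.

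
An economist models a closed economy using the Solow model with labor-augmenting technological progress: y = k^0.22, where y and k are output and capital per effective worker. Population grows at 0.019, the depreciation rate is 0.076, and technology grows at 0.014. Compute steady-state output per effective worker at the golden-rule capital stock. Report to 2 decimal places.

n + g + δ = 0.019 + 0.014 + 0.076 = 0.109.
Maximizing c = f(k) − (n+g+δ)·k gives f'(k) = n+g+δ, i.e. 0.22·k^(0.22−1) = 0.109, so k_gold = (0.22/0.109)^(1/0.78) ≈ 2.4605.
Output: y_gold = k_gold^0.22 = 2.4605^0.22 ≈ 1.2191.

y_gold ≈ 1.22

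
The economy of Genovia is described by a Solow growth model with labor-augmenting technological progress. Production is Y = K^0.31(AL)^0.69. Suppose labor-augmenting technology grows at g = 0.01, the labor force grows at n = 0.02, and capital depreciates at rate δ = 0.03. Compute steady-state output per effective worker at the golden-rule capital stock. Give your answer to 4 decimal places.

Capital per effective worker breaks even when investment replaces (n + g + δ)·k; here n + g + δ = 0.06.
Golden rule sets MPK = n+g+δ: 0.31·k^(0.31−1) = 0.06, so k_gold = (0.31/0.06)^(1/0.69) ≈ 10.8053.
Output: y_gold = k_gold^0.31 = 10.8053^0.31 ≈ 2.0914.

y_gold ≈ 2.0914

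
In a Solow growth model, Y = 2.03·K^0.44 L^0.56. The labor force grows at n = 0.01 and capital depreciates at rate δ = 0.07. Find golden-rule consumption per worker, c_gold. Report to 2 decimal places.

The effective depreciation rate is n + δ = 0.01 + 0.07 = 0.08.
Maximizing c = f(k) − (n+δ)·k gives f'(k) = n+δ, i.e. 0.44·2.03·k^(0.44−1) = 0.08, so k_gold = (0.44·2.03/0.08)^(1/0.56) ≈ 74.3321.
y_gold = 2.03·74.3321^0.44 ≈ 13.5149.
c_gold = y_gold − (n+δ)·k_gold = 13.5149 − 0.08·74.3321 ≈ 7.5684.

c_gold ≈ 7.57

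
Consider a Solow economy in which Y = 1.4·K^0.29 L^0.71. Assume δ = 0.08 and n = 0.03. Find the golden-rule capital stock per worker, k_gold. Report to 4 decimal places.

k_gold ≈ 6.2919

The effective depreciation rate is n + δ = 0.03 + 0.08 = 0.11.
At the golden rule the marginal product of capital equals n+δ: 0.29·1.4·k^(0.29−1) = 0.11. Solving, k_gold = (0.29·1.4/0.11)^(1/0.71) ≈ 6.2919.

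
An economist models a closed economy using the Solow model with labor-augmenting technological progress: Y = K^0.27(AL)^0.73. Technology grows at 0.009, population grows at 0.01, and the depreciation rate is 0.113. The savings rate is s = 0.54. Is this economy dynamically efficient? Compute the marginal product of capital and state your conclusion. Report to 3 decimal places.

The effective depreciation rate is n + g + δ = 0.01 + 0.009 + 0.113 = 0.132.
Steady-state k*: s·k^0.27 = 0.132·k gives k* = (0.54/0.132)^(1/0.73) ≈ 6.8883.
MPK = 0.27·6.8883^(-0.73) ≈ 0.0660.
MPK < n+g+δ = 0.132, so the economy is dynamically inefficient (over-saving).

dynamically inefficient; MPK ≈ 0.066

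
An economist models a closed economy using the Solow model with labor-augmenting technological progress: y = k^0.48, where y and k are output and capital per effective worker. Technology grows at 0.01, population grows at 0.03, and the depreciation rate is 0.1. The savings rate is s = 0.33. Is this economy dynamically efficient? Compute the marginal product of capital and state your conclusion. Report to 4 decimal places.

Capital per effective worker breaks even when investment replaces (n + g + δ)·k; here n + g + δ = 0.14.
Steady-state k*: s·k^0.48 = 0.14·k gives k* = (0.33/0.14)^(1/0.52) ≈ 5.2015.
MPK = 0.48·5.2015^(-0.52) ≈ 0.2036.
MPK > n+g+δ = 0.14, so the economy is dynamically efficient (under-saving).

dynamically efficient; MPK ≈ 0.2036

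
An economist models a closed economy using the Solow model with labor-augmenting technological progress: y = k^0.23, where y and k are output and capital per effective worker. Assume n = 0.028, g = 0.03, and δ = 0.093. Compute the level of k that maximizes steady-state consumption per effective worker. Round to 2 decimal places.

n + g + δ = 0.028 + 0.03 + 0.093 = 0.151.
Golden rule sets MPK = n+g+δ: 0.23·k^(0.23−1) = 0.151, so k_gold = (0.23/0.151)^(1/0.77) ≈ 1.7272.

k_gold ≈ 1.73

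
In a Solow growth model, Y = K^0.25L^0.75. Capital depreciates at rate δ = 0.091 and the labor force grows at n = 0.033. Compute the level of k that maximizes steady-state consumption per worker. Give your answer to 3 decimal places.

Capital per worker breaks even when investment replaces (n + δ)·k; here n + δ = 0.124.
At the golden rule the marginal product of capital equals n+δ: 0.25·k^(0.25−1) = 0.124. Solving, k_gold = (0.25/0.124)^(1/0.75) ≈ 2.5470.

k_gold ≈ 2.547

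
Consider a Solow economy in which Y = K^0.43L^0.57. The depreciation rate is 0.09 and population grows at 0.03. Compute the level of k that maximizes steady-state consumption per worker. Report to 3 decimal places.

k_gold ≈ 9.385

Break-even investment rate: n + δ = 0.03 + 0.09 = 0.12.
Maximizing c = f(k) − (n+δ)·k gives f'(k) = n+δ, i.e. 0.43·k^(0.43−1) = 0.12, so k_gold = (0.43/0.12)^(1/0.57) ≈ 9.3850.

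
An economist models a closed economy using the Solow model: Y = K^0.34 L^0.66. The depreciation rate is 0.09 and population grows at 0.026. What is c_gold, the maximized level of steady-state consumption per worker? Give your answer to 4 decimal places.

c_gold ≈ 1.1485

Capital per worker breaks even when investment replaces (n + δ)·k; here n + δ = 0.116.
Golden rule sets MPK = n+δ: 0.34·k^(0.34−1) = 0.116, so k_gold = (0.34/0.116)^(1/0.66) ≈ 5.1004.
y_gold = 5.1004^0.34 ≈ 1.7401.
c_gold = y_gold − (n+δ)·k_gold = 1.7401 − 0.116·5.1004 ≈ 1.1485.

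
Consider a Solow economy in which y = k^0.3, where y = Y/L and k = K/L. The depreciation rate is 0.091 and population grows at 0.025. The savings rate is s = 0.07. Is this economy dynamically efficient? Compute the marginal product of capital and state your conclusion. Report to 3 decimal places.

n + δ = 0.025 + 0.091 = 0.116.
Steady-state k*: s·k^0.3 = 0.116·k gives k* = (0.07/0.116)^(1/0.7) ≈ 0.4860.
MPK = 0.3·0.4860^(-0.7) ≈ 0.4971.
MPK > n+δ = 0.116, so the economy is dynamically efficient (under-saving).

dynamically efficient; MPK ≈ 0.497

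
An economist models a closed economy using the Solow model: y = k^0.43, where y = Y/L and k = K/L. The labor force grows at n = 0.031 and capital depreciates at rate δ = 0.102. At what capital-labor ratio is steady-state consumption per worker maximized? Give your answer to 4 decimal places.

k_gold ≈ 7.8355

Capital per worker breaks even when investment replaces (n + δ)·k; here n + δ = 0.133.
At the golden rule the marginal product of capital equals n+δ: 0.43·k^(0.43−1) = 0.133. Solving, k_gold = (0.43/0.133)^(1/0.57) ≈ 7.8355.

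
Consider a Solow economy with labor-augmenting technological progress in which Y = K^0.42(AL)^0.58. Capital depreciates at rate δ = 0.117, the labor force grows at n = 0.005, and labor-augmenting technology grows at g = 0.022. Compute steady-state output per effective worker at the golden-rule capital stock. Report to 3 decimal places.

y_gold ≈ 2.171

The effective depreciation rate is n + g + δ = 0.005 + 0.022 + 0.117 = 0.144.
Setting f'(k) = n+g+δ gives 0.42·k^(0.42−1) = 0.144, hence k_gold = (0.42/0.144)^(1/0.58) ≈ 6.3318.
Output: y_gold = k_gold^0.42 = 6.3318^0.42 ≈ 2.1709.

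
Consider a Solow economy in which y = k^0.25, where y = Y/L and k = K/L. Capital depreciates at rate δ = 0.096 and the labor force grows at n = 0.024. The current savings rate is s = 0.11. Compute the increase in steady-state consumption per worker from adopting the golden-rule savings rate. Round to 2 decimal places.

The effective depreciation rate is n + δ = 0.024 + 0.096 = 0.12.
Current steady state (s = 0.11): k* = (0.11/0.12)^(1/0.75) ≈ 0.8905, y* = 0.8905^0.25 ≈ 0.9714, c* = (1−0.11)·0.9714 ≈ 0.8646.
Golden rule sets MPK = n+δ: 0.25·k^(0.25−1) = 0.12, so k_gold = (0.25/0.12)^(1/0.75) ≈ 2.6608.
y_gold = 2.6608^0.25 ≈ 1.2772, c_gold = y_gold − 0.12·k_gold ≈ 0.9579.
Gain: Δc = 0.9579 − 0.8646 ≈ 0.0933.

Δc ≈ 0.09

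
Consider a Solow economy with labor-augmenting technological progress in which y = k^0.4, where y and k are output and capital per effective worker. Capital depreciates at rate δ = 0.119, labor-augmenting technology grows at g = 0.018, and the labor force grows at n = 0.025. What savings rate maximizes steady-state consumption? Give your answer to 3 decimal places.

s_gold = 0.400

The effective depreciation rate is n + g + δ = 0.025 + 0.018 + 0.119 = 0.162.
At the golden rule MPK = n+g+δ, and in any Cobb-Douglas steady state s = (n+g+δ)·k/y = MPK·k/y = capital's share 0.4.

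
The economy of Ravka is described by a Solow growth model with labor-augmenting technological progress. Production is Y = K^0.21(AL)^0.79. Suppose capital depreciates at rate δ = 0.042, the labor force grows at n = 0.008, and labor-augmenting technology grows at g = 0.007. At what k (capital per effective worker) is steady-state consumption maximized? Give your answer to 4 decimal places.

k_gold ≈ 5.2106

n + g + δ = 0.008 + 0.007 + 0.042 = 0.057.
Setting f'(k) = n+g+δ gives 0.21·k^(0.21−1) = 0.057, hence k_gold = (0.21/0.057)^(1/0.79) ≈ 5.2106.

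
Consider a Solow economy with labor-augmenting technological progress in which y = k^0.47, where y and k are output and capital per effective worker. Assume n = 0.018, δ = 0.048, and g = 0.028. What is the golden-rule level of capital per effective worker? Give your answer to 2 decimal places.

Capital per effective worker breaks even when investment replaces (n + g + δ)·k; here n + g + δ = 0.094.
Golden rule sets MPK = n+g+δ: 0.47·k^(0.47−1) = 0.094, so k_gold = (0.47/0.094)^(1/0.53) ≈ 20.8359.

k_gold ≈ 20.84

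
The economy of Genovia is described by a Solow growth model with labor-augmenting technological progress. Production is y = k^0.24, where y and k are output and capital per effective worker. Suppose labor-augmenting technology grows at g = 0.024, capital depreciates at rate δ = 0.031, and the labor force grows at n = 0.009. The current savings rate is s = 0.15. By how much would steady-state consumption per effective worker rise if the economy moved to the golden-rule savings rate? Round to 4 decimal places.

The effective depreciation rate is n + g + δ = 0.009 + 0.024 + 0.031 = 0.064.
Current steady state (s = 0.15): k* = (0.15/0.064)^(1/0.76) ≈ 3.0671, y* = 3.0671^0.24 ≈ 1.3086, c* = (1−0.15)·1.3086 ≈ 1.1123.
Maximizing c = f(k) − (n+g+δ)·k gives f'(k) = n+g+δ, i.e. 0.24·k^(0.24−1) = 0.064, so k_gold = (0.24/0.064)^(1/0.76) ≈ 5.6925.
y_gold = 5.6925^0.24 ≈ 1.5180, c_gold = y_gold − 0.064·k_gold ≈ 1.1537.
Gain: Δc = 1.1537 − 1.1123 ≈ 0.0414.

Δc ≈ 0.0414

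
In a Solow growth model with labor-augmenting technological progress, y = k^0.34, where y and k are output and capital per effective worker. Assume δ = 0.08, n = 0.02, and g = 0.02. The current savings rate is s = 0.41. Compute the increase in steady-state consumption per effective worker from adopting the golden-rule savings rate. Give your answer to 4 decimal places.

Break-even investment rate: n + g + δ = 0.02 + 0.02 + 0.08 = 0.12.
Current steady state (s = 0.41): k* = (0.41/0.12)^(1/0.66) ≈ 6.4341, y* = 6.4341^0.34 ≈ 1.8832, c* = (1−0.41)·1.8832 ≈ 1.1111.
At the golden rule the marginal product of capital equals n+g+δ: 0.34·k^(0.34−1) = 0.12. Solving, k_gold = (0.34/0.12)^(1/0.66) ≈ 4.8451.
y_gold = 4.8451^0.34 ≈ 1.7100, c_gold = y_gold − 0.12·k_gold ≈ 1.1286.
Gain: Δc = 1.1286 − 1.1111 ≈ 0.0176.

Δc ≈ 0.0176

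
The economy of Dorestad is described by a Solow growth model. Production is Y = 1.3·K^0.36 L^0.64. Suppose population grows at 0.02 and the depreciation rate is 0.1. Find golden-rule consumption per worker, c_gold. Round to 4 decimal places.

c_gold ≈ 1.7889

Break-even investment rate: n + δ = 0.02 + 0.1 = 0.12.
Golden rule sets MPK = n+δ: 0.36·1.3·k^(0.36−1) = 0.12, so k_gold = (0.36·1.3/0.12)^(1/0.64) ≈ 8.3857.
y_gold = 1.3·8.3857^0.36 ≈ 2.7952.
c_gold = y_gold − (n+δ)·k_gold = 2.7952 − 0.12·8.3857 ≈ 1.7889.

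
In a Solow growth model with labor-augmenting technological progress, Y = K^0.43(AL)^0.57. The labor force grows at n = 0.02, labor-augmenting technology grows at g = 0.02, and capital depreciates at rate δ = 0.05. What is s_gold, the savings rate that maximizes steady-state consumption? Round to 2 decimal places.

s_gold = 0.43

Capital per effective worker breaks even when investment replaces (n + g + δ)·k; here n + g + δ = 0.09.
At the golden rule MPK = n+g+δ, and in any Cobb-Douglas steady state s = (n+g+δ)·k/y = MPK·k/y = capital's share 0.43.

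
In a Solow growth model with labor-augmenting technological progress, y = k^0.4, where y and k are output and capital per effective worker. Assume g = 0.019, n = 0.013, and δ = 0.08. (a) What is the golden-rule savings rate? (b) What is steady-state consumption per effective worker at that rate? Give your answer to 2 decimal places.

(a) s_gold = 0.40; (b) c_gold ≈ 1.40

n + g + δ = 0.013 + 0.019 + 0.08 = 0.112.
For Cobb-Douglas, s_gold equals capital's share: s_gold = 0.4.
Setting f'(k) = n+g+δ gives 0.4·k^(0.4−1) = 0.112, hence k_gold = (0.4/0.112)^(1/0.6) ≈ 8.3446.
y_gold = 8.3446^0.4 ≈ 2.3365; c_gold = (1−0.4)·y_gold ≈ 1.4019.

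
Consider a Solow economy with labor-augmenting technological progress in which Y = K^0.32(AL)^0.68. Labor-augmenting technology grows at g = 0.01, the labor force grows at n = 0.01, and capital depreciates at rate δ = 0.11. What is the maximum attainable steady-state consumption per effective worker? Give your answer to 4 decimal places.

The effective depreciation rate is n + g + δ = 0.01 + 0.01 + 0.11 = 0.13.
Setting f'(k) = n+g+δ gives 0.32·k^(0.32−1) = 0.13, hence k_gold = (0.32/0.13)^(1/0.68) ≈ 3.7610.
y_gold = 3.7610^0.32 ≈ 1.5279.
c_gold = y_gold − (n+g+δ)·k_gold = 1.5279 − 0.13·3.7610 ≈ 1.0390.

c_gold ≈ 1.0390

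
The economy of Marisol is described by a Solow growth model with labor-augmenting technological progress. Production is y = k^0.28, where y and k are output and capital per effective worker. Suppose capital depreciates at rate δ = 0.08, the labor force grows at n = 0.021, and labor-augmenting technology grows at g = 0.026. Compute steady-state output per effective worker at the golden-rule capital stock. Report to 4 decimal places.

y_gold ≈ 1.3600

The effective depreciation rate is n + g + δ = 0.021 + 0.026 + 0.08 = 0.127.
Setting f'(k) = n+g+δ gives 0.28·k^(0.28−1) = 0.127, hence k_gold = (0.28/0.127)^(1/0.72) ≈ 2.9983.
Output: y_gold = k_gold^0.28 = 2.9983^0.28 ≈ 1.3600.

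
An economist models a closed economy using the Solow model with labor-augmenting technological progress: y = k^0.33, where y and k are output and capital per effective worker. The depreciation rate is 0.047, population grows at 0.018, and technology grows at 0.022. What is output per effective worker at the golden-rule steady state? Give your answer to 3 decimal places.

n + g + δ = 0.018 + 0.022 + 0.047 = 0.087.
At the golden rule the marginal product of capital equals n+g+δ: 0.33·k^(0.33−1) = 0.087. Solving, k_gold = (0.33/0.087)^(1/0.67) ≈ 7.3143.
Output: y_gold = k_gold^0.33 = 7.3143^0.33 ≈ 1.9283.

y_gold ≈ 1.928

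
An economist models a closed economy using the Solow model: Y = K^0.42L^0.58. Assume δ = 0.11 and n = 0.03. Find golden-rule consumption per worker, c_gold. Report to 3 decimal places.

Break-even investment rate: n + δ = 0.03 + 0.11 = 0.14.
Setting f'(k) = n+δ gives 0.42·k^(0.42−1) = 0.14, hence k_gold = (0.42/0.14)^(1/0.58) ≈ 6.6470.
y_gold = 6.6470^0.42 ≈ 2.2157.
c_gold = y_gold − (n+δ)·k_gold = 2.2157 − 0.14·6.6470 ≈ 1.2851.

c_gold ≈ 1.285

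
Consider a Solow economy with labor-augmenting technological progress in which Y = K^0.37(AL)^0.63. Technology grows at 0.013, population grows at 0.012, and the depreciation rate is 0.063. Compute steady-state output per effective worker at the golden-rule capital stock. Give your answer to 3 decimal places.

n + g + δ = 0.012 + 0.013 + 0.063 = 0.088.
Maximizing c = f(k) − (n+g+δ)·k gives f'(k) = n+g+δ, i.e. 0.37·k^(0.37−1) = 0.088, so k_gold = (0.37/0.088)^(1/0.63) ≈ 9.7731.
Output: y_gold = k_gold^0.37 = 9.7731^0.37 ≈ 2.3244.

y_gold ≈ 2.324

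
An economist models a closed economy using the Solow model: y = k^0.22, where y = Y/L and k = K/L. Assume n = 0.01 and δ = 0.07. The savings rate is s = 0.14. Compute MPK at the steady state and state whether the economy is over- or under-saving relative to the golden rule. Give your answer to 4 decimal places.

Capital per worker breaks even when investment replaces (n + δ)·k; here n + δ = 0.08.
Steady-state k*: s·k^0.22 = 0.08·k gives k* = (0.14/0.08)^(1/0.78) ≈ 2.0492.
MPK = 0.22·2.0492^(-0.78) ≈ 0.1257.
MPK > n+δ = 0.08, so the economy is dynamically efficient (under-saving).

under-saving; MPK ≈ 0.1257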